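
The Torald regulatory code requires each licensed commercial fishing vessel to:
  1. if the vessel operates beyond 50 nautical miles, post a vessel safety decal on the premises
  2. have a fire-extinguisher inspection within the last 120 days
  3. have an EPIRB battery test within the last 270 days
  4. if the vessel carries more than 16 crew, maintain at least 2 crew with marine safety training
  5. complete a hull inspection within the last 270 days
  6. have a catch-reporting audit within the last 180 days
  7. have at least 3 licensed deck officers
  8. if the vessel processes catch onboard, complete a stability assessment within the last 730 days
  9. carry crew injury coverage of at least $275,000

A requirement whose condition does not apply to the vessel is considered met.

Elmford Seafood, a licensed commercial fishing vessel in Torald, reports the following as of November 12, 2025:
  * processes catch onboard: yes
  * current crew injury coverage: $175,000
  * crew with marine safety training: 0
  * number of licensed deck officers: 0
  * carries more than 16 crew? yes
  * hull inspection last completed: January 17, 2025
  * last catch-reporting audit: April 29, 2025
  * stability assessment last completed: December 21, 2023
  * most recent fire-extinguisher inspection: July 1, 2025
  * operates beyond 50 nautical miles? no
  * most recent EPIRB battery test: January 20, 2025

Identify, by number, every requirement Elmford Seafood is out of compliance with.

2, 3, 4, 5, 6, 7, 9

1. condition 'operates beyond 50 nautical miles' does not hold → requirement n/a → met
2. fire-extinguisher inspection 134 days ago vs limit 120 → not met
3. EPIRB battery test 296 days ago vs limit 270 → not met
4. condition 'carries more than 16 crew' holds; crew with marine safety training 0 < 2 → not met
5. hull inspection 299 days ago vs limit 270 → not met
6. catch-reporting audit 197 days ago vs limit 180 → not met
7. licensed deck officers 0 < 3 → not met
8. condition 'processes catch onboard' holds; stability assessment 692 days ago vs limit 730 → met
9. crew injury coverage $175,000 < $275,000 → not met
Not met: 2, 3, 4, 5, 6, 7, 9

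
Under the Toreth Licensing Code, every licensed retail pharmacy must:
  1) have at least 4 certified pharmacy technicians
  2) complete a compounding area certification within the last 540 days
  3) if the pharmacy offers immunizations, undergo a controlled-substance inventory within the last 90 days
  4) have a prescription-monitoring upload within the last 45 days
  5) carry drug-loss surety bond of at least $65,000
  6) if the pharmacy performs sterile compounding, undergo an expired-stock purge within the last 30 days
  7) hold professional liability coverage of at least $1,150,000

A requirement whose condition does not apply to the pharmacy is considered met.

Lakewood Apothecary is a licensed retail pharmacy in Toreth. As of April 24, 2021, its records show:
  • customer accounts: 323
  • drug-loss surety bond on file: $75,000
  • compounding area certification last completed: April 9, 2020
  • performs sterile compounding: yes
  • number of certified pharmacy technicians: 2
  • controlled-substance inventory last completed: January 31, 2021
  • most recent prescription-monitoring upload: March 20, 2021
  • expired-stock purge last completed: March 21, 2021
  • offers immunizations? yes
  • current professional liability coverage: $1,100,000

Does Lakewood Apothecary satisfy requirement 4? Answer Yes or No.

4. prescription-monitoring upload 35 days ago vs limit 45 → met

Yes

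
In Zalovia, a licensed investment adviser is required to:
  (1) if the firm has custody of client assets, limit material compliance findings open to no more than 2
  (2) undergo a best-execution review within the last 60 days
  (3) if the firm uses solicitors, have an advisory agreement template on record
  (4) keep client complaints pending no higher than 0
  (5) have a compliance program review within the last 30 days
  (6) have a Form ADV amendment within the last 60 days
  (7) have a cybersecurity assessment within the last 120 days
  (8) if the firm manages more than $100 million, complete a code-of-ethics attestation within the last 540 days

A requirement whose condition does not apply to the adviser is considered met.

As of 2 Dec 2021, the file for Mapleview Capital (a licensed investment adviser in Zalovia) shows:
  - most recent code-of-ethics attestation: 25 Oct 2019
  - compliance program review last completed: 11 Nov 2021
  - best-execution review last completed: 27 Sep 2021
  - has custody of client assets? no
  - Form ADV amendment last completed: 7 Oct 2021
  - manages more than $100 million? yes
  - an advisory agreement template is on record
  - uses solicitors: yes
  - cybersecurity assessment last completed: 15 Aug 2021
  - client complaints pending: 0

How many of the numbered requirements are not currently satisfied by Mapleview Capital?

1. condition 'has custody of client assets' does not hold → requirement n/a → met
2. best-execution review 66 days ago vs limit 60 → not met
3. condition 'uses solicitors' holds; advisory agreement template present → met
4. client complaints pending 0 ≤ 0 → met
5. compliance program review 21 days ago vs limit 30 → met
6. Form ADV amendment 56 days ago vs limit 60 → met
7. cybersecurity assessment 109 days ago vs limit 120 → met
8. condition 'manages more than $100 million' holds; code-of-ethics attestation 769 days ago vs limit 540 → not met
Not met: 2 of 8

2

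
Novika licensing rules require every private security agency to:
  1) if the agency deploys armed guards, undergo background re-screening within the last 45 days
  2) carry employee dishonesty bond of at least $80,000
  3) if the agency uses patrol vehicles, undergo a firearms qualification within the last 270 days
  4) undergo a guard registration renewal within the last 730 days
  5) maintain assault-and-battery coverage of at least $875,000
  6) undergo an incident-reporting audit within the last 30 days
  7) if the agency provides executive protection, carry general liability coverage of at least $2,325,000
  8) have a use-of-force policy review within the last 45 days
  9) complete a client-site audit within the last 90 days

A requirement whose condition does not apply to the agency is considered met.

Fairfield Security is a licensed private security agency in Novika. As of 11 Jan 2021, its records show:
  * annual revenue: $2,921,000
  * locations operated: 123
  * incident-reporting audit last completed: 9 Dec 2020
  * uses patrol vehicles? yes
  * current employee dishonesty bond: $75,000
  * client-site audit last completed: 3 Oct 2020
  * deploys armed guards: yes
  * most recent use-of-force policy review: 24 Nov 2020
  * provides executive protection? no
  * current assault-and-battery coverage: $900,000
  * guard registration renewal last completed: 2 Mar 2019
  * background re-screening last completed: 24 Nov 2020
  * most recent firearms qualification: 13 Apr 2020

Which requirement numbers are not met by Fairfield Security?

1. condition 'deploys armed guards' holds; background re-screening 48 days ago vs limit 45 → not met
2. employee dishonesty bond $75,000 < $80,000 → not met
3. condition 'uses patrol vehicles' holds; firearms qualification 273 days ago vs limit 270 → not met
4. guard registration renewal 681 days ago vs limit 730 → met
5. assault-and-battery coverage $900,000 ≥ $875,000 → met
6. incident-reporting audit 33 days ago vs limit 30 → not met
7. condition 'provides executive protection' does not hold → requirement n/a → met
8. use-of-force policy review 48 days ago vs limit 45 → not met
9. client-site audit 100 days ago vs limit 90 → not met
Not met: 1, 2, 3, 6, 8, 9

1, 2, 3, 6, 8, 9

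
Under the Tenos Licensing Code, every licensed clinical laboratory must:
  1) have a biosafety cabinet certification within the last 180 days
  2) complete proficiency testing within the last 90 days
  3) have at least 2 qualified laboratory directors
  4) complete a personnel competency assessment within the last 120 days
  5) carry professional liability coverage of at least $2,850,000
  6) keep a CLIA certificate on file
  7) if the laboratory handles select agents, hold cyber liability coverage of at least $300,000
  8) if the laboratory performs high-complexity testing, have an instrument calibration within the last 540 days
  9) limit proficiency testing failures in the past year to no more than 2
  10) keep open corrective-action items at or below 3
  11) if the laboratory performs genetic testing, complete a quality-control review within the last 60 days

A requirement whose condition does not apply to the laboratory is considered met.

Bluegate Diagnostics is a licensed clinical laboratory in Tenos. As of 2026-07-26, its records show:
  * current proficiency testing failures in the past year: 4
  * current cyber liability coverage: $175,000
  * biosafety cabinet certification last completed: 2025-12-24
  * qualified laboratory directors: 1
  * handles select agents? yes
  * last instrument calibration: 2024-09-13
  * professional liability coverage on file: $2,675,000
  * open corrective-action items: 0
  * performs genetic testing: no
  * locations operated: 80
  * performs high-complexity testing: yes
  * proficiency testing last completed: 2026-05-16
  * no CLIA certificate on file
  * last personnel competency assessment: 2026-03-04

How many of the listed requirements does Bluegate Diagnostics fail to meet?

8

1. biosafety cabinet certification 214 days ago vs limit 180 → not met
2. proficiency testing 71 days ago vs limit 90 → met
3. qualified laboratory directors 1 < 2 → not met
4. personnel competency assessment 144 days ago vs limit 120 → not met
5. professional liability coverage $2,675,000 < $2,850,000 → not met
6. CLIA certificate absent → not met
7. condition 'handles select agents' holds; cyber liability coverage $175,000 < $300,000 → not met
8. condition 'performs high-complexity testing' holds; instrument calibration 681 days ago vs limit 540 → not met
9. proficiency testing failures in the past year 4 > 2 → not met
10. open corrective-action items 0 ≤ 3 → met
11. condition 'performs genetic testing' does not hold → requirement n/a → met
Not met: 8 of 11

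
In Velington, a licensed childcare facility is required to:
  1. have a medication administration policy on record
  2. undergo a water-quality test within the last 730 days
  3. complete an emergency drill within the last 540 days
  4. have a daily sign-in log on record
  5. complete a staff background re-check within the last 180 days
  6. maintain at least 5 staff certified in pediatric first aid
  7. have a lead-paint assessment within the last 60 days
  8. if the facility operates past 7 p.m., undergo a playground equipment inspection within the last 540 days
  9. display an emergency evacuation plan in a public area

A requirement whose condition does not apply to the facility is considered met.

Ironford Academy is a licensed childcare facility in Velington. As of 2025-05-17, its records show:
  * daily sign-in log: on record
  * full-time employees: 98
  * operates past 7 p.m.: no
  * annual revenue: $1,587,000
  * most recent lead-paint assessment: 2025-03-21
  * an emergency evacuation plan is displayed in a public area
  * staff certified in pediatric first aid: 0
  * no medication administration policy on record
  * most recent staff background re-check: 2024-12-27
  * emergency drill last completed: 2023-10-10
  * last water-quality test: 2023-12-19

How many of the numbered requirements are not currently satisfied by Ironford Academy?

1. medication administration policy absent → not met
2. water-quality test 515 days ago vs limit 730 → met
3. emergency drill 585 days ago vs limit 540 → not met
4. daily sign-in log present → met
5. staff background re-check 141 days ago vs limit 180 → met
6. staff certified in pediatric first aid 0 < 5 → not met
7. lead-paint assessment 57 days ago vs limit 60 → met
8. condition 'operates past 7 p.m.' does not hold → requirement n/a → met
9. emergency evacuation plan present → met
Not met: 3 of 9

3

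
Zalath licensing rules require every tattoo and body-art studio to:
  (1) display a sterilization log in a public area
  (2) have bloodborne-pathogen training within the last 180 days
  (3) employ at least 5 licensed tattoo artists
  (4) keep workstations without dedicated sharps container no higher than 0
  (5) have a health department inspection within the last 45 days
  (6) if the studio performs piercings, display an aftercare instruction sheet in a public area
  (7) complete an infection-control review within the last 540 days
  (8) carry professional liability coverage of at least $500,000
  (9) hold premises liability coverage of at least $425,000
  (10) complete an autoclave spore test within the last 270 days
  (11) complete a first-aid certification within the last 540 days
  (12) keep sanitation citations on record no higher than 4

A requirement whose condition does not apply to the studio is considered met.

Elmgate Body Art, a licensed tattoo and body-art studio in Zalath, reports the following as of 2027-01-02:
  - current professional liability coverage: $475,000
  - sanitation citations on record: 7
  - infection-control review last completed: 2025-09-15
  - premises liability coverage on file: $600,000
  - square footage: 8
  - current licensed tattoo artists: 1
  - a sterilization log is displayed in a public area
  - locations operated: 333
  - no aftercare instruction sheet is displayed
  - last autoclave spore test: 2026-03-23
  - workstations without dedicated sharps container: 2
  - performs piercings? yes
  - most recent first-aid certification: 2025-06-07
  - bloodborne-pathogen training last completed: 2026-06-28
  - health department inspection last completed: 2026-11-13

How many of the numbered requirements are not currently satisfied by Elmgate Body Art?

9

1. sterilization log present → met
2. bloodborne-pathogen training 188 days ago vs limit 180 → not met
3. licensed tattoo artists 1 < 5 → not met
4. workstations without dedicated sharps container 2 > 0 → not met
5. health department inspection 50 days ago vs limit 45 → not met
6. condition 'performs piercings' holds; aftercare instruction sheet absent → not met
7. infection-control review 474 days ago vs limit 540 → met
8. professional liability coverage $475,000 < $500,000 → not met
9. premises liability coverage $600,000 ≥ $425,000 → met
10. autoclave spore test 285 days ago vs limit 270 → not met
11. first-aid certification 574 days ago vs limit 540 → not met
12. sanitation citations on record 7 > 4 → not met
Not met: 9 of 12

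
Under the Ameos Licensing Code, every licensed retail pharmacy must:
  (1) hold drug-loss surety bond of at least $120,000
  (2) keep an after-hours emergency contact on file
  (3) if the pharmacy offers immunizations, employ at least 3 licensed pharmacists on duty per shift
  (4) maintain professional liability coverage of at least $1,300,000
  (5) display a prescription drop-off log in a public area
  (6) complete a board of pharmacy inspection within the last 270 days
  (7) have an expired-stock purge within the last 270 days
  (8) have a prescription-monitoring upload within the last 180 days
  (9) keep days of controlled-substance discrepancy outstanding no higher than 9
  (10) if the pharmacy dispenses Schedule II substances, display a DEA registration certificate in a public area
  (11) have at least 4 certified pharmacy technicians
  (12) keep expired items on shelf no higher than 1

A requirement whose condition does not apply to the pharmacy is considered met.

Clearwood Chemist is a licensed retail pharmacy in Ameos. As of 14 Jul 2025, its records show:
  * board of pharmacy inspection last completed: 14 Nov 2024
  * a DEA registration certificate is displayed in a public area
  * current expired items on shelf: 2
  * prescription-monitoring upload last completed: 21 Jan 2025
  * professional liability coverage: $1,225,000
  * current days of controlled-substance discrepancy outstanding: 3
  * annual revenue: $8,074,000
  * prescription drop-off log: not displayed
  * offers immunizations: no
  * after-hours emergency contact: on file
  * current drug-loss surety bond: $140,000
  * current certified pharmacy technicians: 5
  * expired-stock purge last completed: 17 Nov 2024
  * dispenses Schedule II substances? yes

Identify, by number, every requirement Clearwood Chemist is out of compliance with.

1. drug-loss surety bond $140,000 ≥ $120,000 → met
2. after-hours emergency contact present → met
3. condition 'offers immunizations' does not hold → requirement n/a → met
4. professional liability coverage $1,225,000 < $1,300,000 → not met
5. prescription drop-off log absent → not met
6. board of pharmacy inspection 242 days ago vs limit 270 → met
7. expired-stock purge 239 days ago vs limit 270 → met
8. prescription-monitoring upload 174 days ago vs limit 180 → met
9. days of controlled-substance discrepancy outstanding 3 ≤ 9 → met
10. condition 'dispenses Schedule II substances' holds; DEA registration certificate present → met
11. certified pharmacy technicians 5 ≥ 4 → met
12. expired items on shelf 2 > 1 → not met
Not met: 4, 5, 12

4, 5, 12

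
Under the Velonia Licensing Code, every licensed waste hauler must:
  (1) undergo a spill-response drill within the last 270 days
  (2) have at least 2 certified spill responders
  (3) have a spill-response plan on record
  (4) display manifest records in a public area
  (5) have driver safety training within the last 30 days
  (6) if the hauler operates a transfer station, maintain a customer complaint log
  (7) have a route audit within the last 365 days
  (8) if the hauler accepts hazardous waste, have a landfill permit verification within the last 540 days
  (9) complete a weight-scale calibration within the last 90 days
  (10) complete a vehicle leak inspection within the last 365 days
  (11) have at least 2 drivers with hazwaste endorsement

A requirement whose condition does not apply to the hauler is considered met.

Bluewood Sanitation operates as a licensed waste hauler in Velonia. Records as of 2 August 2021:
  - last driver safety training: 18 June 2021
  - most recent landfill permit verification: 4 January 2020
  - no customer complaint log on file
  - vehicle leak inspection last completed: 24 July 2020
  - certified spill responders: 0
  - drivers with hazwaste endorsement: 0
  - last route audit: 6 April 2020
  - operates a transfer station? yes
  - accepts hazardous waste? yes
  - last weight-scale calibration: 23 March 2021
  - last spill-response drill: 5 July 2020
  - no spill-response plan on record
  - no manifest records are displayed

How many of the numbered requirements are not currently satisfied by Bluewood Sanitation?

1. spill-response drill 393 days ago vs limit 270 → not met
2. certified spill responders 0 < 2 → not met
3. spill-response plan absent → not met
4. manifest records absent → not met
5. driver safety training 45 days ago vs limit 30 → not met
6. condition 'operates a transfer station' holds; customer complaint log absent → not met
7. route audit 483 days ago vs limit 365 → not met
8. condition 'accepts hazardous waste' holds; landfill permit verification 576 days ago vs limit 540 → not met
9. weight-scale calibration 132 days ago vs limit 90 → not met
10. vehicle leak inspection 374 days ago vs limit 365 → not met
11. drivers with hazwaste endorsement 0 < 2 → not met
Not met: 11 of 11

11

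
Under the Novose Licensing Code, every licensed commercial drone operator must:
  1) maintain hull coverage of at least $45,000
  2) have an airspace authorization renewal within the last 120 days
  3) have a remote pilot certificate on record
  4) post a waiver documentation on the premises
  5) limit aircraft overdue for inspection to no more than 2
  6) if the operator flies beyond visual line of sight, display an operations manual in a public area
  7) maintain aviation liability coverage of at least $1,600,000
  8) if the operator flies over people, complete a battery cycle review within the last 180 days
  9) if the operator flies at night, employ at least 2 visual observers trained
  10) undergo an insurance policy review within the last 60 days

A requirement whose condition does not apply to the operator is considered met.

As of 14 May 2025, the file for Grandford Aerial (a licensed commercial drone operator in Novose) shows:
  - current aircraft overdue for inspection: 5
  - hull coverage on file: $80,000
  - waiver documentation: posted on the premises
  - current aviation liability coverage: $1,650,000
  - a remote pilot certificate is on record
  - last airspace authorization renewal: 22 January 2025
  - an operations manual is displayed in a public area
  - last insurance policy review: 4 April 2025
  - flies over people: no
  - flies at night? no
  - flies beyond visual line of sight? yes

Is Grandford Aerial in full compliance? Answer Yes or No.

No

1. hull coverage $80,000 ≥ $45,000 → met
2. airspace authorization renewal 112 days ago vs limit 120 → met
3. remote pilot certificate present → met
4. waiver documentation present → met
5. aircraft overdue for inspection 5 > 2 → not met
6. condition 'flies beyond visual line of sight' holds; operations manual present → met
7. aviation liability coverage $1,650,000 ≥ $1,600,000 → met
8. condition 'flies over people' does not hold → requirement n/a → met
9. condition 'flies at night' does not hold → requirement n/a → met
10. insurance policy review 40 days ago vs limit 60 → met
Not met: 5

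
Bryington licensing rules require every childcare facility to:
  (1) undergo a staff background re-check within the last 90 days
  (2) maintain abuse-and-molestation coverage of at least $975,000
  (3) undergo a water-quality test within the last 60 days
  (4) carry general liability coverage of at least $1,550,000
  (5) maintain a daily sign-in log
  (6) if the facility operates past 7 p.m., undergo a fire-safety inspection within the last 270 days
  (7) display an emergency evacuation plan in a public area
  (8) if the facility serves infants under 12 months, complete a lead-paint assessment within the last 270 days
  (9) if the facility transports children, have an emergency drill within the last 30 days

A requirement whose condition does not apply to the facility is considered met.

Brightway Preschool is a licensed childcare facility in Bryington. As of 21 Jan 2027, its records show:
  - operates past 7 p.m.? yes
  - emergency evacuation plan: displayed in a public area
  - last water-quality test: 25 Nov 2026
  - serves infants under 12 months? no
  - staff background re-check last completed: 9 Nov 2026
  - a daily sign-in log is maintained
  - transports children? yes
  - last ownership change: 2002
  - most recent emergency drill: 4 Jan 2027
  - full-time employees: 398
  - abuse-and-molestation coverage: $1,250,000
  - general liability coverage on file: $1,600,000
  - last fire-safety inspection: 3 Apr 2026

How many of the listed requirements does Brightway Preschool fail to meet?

1. staff background re-check 73 days ago vs limit 90 → met
2. abuse-and-molestation coverage $1,250,000 ≥ $975,000 → met
3. water-quality test 57 days ago vs limit 60 → met
4. general liability coverage $1,600,000 ≥ $1,550,000 → met
5. daily sign-in log present → met
6. condition 'operates past 7 p.m.' holds; fire-safety inspection 293 days ago vs limit 270 → not met
7. emergency evacuation plan present → met
8. condition 'serves infants under 12 months' does not hold → requirement n/a → met
9. condition 'transports children' holds; emergency drill 17 days ago vs limit 30 → met
Not met: 1 of 9

1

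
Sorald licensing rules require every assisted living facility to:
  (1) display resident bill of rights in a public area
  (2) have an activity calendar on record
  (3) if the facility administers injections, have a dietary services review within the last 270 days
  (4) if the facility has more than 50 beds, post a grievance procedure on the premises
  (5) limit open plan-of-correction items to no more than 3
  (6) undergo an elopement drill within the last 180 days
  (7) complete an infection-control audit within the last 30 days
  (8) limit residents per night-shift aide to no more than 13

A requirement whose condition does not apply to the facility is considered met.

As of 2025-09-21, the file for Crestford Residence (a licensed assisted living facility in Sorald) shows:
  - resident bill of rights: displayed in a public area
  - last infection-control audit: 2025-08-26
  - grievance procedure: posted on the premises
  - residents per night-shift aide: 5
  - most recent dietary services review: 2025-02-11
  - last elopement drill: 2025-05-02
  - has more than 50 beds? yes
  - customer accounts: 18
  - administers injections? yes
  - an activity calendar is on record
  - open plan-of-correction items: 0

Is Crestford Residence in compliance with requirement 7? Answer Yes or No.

Yes

7. infection-control audit 26 days ago vs limit 30 → met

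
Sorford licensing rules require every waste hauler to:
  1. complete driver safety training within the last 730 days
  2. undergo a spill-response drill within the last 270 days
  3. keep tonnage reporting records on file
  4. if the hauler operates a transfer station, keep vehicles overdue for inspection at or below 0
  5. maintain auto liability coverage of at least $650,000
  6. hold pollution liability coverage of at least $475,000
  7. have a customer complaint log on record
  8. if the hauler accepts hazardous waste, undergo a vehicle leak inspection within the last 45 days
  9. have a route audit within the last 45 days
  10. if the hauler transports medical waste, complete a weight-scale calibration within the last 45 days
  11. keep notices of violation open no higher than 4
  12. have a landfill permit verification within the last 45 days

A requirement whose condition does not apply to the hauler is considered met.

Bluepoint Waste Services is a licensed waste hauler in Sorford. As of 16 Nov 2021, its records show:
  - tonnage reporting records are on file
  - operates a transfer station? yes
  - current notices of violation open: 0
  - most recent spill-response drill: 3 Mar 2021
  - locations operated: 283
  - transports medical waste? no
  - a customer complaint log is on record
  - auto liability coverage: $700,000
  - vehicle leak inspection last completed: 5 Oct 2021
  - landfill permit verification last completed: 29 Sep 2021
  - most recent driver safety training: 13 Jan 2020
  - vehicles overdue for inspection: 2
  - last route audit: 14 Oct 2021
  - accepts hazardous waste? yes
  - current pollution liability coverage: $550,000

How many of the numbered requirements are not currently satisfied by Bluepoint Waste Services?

2

1. driver safety training 673 days ago vs limit 730 → met
2. spill-response drill 258 days ago vs limit 270 → met
3. tonnage reporting records present → met
4. condition 'operates a transfer station' holds; vehicles overdue for inspection 2 > 0 → not met
5. auto liability coverage $700,000 ≥ $650,000 → met
6. pollution liability coverage $550,000 ≥ $475,000 → met
7. customer complaint log present → met
8. condition 'accepts hazardous waste' holds; vehicle leak inspection 42 days ago vs limit 45 → met
9. route audit 33 days ago vs limit 45 → met
10. condition 'transports medical waste' does not hold → requirement n/a → met
11. notices of violation open 0 ≤ 4 → met
12. landfill permit verification 48 days ago vs limit 45 → not met
Not met: 2 of 12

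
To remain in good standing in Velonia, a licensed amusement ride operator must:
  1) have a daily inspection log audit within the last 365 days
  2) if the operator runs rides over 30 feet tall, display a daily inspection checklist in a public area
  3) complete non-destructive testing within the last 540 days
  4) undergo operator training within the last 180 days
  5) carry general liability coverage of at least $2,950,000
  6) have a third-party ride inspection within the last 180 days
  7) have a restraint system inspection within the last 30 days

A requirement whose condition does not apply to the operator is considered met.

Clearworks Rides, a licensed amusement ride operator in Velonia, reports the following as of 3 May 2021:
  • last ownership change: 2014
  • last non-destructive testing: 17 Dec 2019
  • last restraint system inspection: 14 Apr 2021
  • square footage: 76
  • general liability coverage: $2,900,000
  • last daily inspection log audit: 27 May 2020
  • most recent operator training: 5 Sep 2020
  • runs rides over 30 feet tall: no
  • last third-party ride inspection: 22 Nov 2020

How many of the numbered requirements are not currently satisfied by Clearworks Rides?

2

1. daily inspection log audit 341 days ago vs limit 365 → met
2. condition 'runs rides over 30 feet tall' does not hold → requirement n/a → met
3. non-destructive testing 503 days ago vs limit 540 → met
4. operator training 240 days ago vs limit 180 → not met
5. general liability coverage $2,900,000 < $2,950,000 → not met
6. third-party ride inspection 162 days ago vs limit 180 → met
7. restraint system inspection 19 days ago vs limit 30 → met
Not met: 2 of 7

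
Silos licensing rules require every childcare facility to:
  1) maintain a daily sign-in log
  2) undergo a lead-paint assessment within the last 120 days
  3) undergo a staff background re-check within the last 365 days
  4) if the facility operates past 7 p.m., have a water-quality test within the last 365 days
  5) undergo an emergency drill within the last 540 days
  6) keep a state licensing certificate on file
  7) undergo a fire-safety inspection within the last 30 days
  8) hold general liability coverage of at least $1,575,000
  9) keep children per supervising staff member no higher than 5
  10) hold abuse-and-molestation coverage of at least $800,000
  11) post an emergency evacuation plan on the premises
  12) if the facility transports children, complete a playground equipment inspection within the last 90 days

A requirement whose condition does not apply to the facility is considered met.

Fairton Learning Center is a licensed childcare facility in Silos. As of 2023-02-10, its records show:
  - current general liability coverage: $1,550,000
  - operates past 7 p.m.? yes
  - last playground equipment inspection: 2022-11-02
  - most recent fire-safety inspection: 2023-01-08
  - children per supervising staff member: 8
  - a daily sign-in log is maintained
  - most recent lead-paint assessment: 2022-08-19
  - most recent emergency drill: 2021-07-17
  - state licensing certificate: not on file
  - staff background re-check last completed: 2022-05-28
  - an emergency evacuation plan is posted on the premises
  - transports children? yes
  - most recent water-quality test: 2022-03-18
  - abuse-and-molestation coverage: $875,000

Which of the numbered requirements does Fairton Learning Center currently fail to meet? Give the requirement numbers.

1. daily sign-in log present → met
2. lead-paint assessment 175 days ago vs limit 120 → not met
3. staff background re-check 258 days ago vs limit 365 → met
4. condition 'operates past 7 p.m.' holds; water-quality test 329 days ago vs limit 365 → met
5. emergency drill 573 days ago vs limit 540 → not met
6. state licensing certificate absent → not met
7. fire-safety inspection 33 days ago vs limit 30 → not met
8. general liability coverage $1,550,000 < $1,575,000 → not met
9. children per supervising staff member 8 > 5 → not met
10. abuse-and-molestation coverage $875,000 ≥ $800,000 → met
11. emergency evacuation plan present → met
12. condition 'transports children' holds; playground equipment inspection 100 days ago vs limit 90 → not met
Not met: 2, 5, 6, 7, 8, 9, 12

2, 5, 6, 7, 8, 9, 12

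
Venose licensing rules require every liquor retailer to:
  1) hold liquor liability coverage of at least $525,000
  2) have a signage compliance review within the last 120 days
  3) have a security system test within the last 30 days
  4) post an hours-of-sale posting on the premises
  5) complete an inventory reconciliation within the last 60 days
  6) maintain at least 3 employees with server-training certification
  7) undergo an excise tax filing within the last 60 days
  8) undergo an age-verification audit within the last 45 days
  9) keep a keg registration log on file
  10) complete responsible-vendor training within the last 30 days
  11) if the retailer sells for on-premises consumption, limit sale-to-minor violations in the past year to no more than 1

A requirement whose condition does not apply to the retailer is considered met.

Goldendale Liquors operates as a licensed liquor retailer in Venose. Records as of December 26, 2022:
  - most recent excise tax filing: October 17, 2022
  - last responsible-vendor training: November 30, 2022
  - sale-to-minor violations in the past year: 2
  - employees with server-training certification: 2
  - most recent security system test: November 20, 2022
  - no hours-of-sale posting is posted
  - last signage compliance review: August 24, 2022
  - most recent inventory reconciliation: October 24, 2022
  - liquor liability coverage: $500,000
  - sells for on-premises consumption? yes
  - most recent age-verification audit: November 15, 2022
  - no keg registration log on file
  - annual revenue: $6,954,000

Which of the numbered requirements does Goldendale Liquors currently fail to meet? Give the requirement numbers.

1, 2, 3, 4, 5, 6, 7, 9, 11

1. liquor liability coverage $500,000 < $525,000 → not met
2. signage compliance review 124 days ago vs limit 120 → not met
3. security system test 36 days ago vs limit 30 → not met
4. hours-of-sale posting absent → not met
5. inventory reconciliation 63 days ago vs limit 60 → not met
6. employees with server-training certification 2 < 3 → not met
7. excise tax filing 70 days ago vs limit 60 → not met
8. age-verification audit 41 days ago vs limit 45 → met
9. keg registration log absent → not met
10. responsible-vendor training 26 days ago vs limit 30 → met
11. condition 'sells for on-premises consumption' holds; sale-to-minor violations in the past year 2 > 1 → not met
Not met: 1, 2, 3, 4, 5, 6, 7, 9, 11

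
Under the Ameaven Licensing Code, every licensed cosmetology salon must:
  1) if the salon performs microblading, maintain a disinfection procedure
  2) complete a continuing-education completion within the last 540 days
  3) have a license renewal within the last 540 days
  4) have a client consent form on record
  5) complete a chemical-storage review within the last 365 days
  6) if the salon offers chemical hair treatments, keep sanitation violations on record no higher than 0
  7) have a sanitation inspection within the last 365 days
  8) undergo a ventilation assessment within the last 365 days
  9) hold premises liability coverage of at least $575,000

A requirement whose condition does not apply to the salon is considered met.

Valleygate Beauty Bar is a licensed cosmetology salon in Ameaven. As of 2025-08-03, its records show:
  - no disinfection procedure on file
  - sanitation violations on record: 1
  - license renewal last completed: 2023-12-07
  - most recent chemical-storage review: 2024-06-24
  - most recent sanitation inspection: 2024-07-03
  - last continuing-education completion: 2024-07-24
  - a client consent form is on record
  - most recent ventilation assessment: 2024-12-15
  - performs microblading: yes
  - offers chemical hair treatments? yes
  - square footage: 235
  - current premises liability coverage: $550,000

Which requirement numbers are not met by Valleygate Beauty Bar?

1. condition 'performs microblading' holds; disinfection procedure absent → not met
2. continuing-education completion 375 days ago vs limit 540 → met
3. license renewal 605 days ago vs limit 540 → not met
4. client consent form present → met
5. chemical-storage review 405 days ago vs limit 365 → not met
6. condition 'offers chemical hair treatments' holds; sanitation violations on record 1 > 0 → not met
7. sanitation inspection 396 days ago vs limit 365 → not met
8. ventilation assessment 231 days ago vs limit 365 → met
9. premises liability coverage $550,000 < $575,000 → not met
Not met: 1, 3, 5, 6, 7, 9

1, 3, 5, 6, 7, 9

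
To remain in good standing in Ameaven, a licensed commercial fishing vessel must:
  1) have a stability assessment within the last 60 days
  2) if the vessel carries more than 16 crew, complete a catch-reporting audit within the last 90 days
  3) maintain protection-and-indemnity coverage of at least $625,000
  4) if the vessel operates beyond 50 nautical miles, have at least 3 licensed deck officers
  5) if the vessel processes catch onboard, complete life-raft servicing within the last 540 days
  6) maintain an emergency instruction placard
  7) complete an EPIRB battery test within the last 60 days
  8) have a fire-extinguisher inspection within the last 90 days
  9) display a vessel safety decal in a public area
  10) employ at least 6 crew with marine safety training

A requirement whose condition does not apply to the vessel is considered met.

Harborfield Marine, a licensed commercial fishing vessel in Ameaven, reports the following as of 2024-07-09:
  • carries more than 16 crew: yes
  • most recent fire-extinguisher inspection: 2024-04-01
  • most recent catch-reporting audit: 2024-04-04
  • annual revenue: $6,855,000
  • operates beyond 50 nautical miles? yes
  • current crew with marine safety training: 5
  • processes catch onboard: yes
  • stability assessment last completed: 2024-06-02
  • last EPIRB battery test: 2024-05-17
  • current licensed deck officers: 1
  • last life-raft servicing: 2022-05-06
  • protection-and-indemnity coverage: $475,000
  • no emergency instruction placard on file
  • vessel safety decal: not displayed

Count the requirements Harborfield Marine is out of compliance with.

8

1. stability assessment 37 days ago vs limit 60 → met
2. condition 'carries more than 16 crew' holds; catch-reporting audit 96 days ago vs limit 90 → not met
3. protection-and-indemnity coverage $475,000 < $625,000 → not met
4. condition 'operates beyond 50 nautical miles' holds; licensed deck officers 1 < 3 → not met
5. condition 'processes catch onboard' holds; life-raft servicing 795 days ago vs limit 540 → not met
6. emergency instruction placard absent → not met
7. EPIRB battery test 53 days ago vs limit 60 → met
8. fire-extinguisher inspection 99 days ago vs limit 90 → not met
9. vessel safety decal absent → not met
10. crew with marine safety training 5 < 6 → not met
Not met: 8 of 10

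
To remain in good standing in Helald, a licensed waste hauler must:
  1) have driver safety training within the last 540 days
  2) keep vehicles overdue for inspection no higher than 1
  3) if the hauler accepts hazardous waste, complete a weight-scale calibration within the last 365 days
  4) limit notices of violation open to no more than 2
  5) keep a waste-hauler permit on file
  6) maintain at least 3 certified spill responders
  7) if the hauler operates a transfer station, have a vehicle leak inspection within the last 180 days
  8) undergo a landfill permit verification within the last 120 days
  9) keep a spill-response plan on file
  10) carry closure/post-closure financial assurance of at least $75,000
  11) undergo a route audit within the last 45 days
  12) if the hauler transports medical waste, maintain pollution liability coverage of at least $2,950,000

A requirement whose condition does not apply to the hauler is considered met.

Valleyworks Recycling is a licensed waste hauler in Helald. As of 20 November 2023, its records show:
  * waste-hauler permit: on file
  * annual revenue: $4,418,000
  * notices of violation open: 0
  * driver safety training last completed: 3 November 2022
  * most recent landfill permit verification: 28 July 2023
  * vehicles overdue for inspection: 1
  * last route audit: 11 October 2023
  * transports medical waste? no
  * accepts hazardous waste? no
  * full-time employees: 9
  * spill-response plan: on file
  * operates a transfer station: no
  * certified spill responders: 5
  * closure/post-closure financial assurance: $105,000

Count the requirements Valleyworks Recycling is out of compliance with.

1. driver safety training 382 days ago vs limit 540 → met
2. vehicles overdue for inspection 1 ≤ 1 → met
3. condition 'accepts hazardous waste' does not hold → requirement n/a → met
4. notices of violation open 0 ≤ 2 → met
5. waste-hauler permit present → met
6. certified spill responders 5 ≥ 3 → met
7. condition 'operates a transfer station' does not hold → requirement n/a → met
8. landfill permit verification 115 days ago vs limit 120 → met
9. spill-response plan present → met
10. closure/post-closure financial assurance $105,000 ≥ $75,000 → met
11. route audit 40 days ago vs limit 45 → met
12. condition 'transports medical waste' does not hold → requirement n/a → met
Not met: 0 of 12

0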